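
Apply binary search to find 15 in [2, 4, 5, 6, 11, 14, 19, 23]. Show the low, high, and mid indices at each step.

Binary search for 15 in [2, 4, 5, 6, 11, 14, 19, 23]:

lo=0, hi=7, mid=3, arr[mid]=6 -> 6 < 15, search right half
lo=4, hi=7, mid=5, arr[mid]=14 -> 14 < 15, search right half
lo=6, hi=7, mid=6, arr[mid]=19 -> 19 > 15, search left half
lo=6 > hi=5, target 15 not found

Binary search determines that 15 is not in the array after 3 comparisons. The search space was exhausted without finding the target.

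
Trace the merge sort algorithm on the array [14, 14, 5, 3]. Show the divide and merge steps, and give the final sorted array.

Merge sort trace:

Split: [14, 14, 5, 3] -> [14, 14] and [5, 3]
  Split: [14, 14] -> [14] and [14]
  Merge: [14] + [14] -> [14, 14]
  Split: [5, 3] -> [5] and [3]
  Merge: [5] + [3] -> [3, 5]
Merge: [14, 14] + [3, 5] -> [3, 5, 14, 14]

Final sorted array: [3, 5, 14, 14]

The merge sort proceeds by recursively splitting the array and merging sorted halves.
After all merges, the sorted array is [3, 5, 14, 14].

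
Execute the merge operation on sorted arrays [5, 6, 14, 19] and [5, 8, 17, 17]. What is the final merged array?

Merging process:

Compare 5 vs 5: take 5 from left. Merged: [5]
Compare 6 vs 5: take 5 from right. Merged: [5, 5]
Compare 6 vs 8: take 6 from left. Merged: [5, 5, 6]
Compare 14 vs 8: take 8 from right. Merged: [5, 5, 6, 8]
Compare 14 vs 17: take 14 from left. Merged: [5, 5, 6, 8, 14]
Compare 19 vs 17: take 17 from right. Merged: [5, 5, 6, 8, 14, 17]
Compare 19 vs 17: take 17 from right. Merged: [5, 5, 6, 8, 14, 17, 17]
Append remaining from left: [19]. Merged: [5, 5, 6, 8, 14, 17, 17, 19]

Final merged array: [5, 5, 6, 8, 14, 17, 17, 19]
Total comparisons: 7

The merged array is [5, 5, 6, 8, 14, 17, 17, 19], requiring 7 comparisons. The merge step runs in O(n) time where n is the total number of elements.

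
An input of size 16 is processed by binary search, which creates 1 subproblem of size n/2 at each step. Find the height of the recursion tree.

For divide and conquer with division factor 2:

Problem sizes at each level:
Level 0: 16
Level 1: 8
Level 2: 4
Level 3: 2
Level 4: 1

The root is level 0 and the size-1 base case is level 4 (the tree spans levels 0 through 4, i.e. 5 levels counting the root), so the depth is the number of divisions: log_2(16) = 4

The recursion tree depth is log_2(16) = 4. At each level, the problem size is divided by 2, so it takes 4 divisions to reduce to a base case of size 1. The algorithm makes 1 recursive call at each level.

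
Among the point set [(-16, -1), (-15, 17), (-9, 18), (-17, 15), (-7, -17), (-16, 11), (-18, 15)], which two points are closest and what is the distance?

Computing all pairwise distances among 7 points:

d((-16, -1), (-15, 17)) = 18.0278
d((-16, -1), (-9, 18)) = 20.2485
d((-16, -1), (-17, 15)) = 16.0312
d((-16, -1), (-7, -17)) = 18.3576
d((-16, -1), (-16, 11)) = 12.0
d((-16, -1), (-18, 15)) = 16.1245
d((-15, 17), (-9, 18)) = 6.0828
d((-15, 17), (-17, 15)) = 2.8284
d((-15, 17), (-7, -17)) = 34.9285
d((-15, 17), (-16, 11)) = 6.0828
d((-15, 17), (-18, 15)) = 3.6056
d((-9, 18), (-17, 15)) = 8.544
d((-9, 18), (-7, -17)) = 35.0571
d((-9, 18), (-16, 11)) = 9.8995
d((-9, 18), (-18, 15)) = 9.4868
d((-17, 15), (-7, -17)) = 33.5261
d((-17, 15), (-16, 11)) = 4.1231
d((-17, 15), (-18, 15)) = 1.0 <-- minimum
d((-7, -17), (-16, 11)) = 29.4109
d((-7, -17), (-18, 15)) = 33.8378
d((-16, 11), (-18, 15)) = 4.4721

Closest pair: (-17, 15) and (-18, 15) with distance 1.0

The closest pair is (-17, 15) and (-18, 15) with Euclidean distance 1.0. For 7 points, brute-force pairwise comparison is shown above. For large n, the divide-and-conquer algorithm (sort by x, recurse on halves, check the dividing strip) achieves O(n log n).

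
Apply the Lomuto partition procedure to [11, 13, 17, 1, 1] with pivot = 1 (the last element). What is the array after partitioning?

Lomuto partition with pivot = 1:

Initial array: [11, 13, 17, 1, 1]

arr[0]=11 > 1: no swap
arr[1]=13 > 1: no swap
arr[2]=17 > 1: no swap
arr[3]=1 <= 1: swap with position 0, array becomes [1, 13, 17, 11, 1]

Place pivot at position 1: [1, 1, 17, 11, 13]
Pivot position: 1

After partitioning with pivot 1, the array becomes [1, 1, 17, 11, 13]. The pivot is placed at index 1. All elements to the left of the pivot are <= 1, and all elements to the right are > 1.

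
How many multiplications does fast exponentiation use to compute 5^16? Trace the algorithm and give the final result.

Computing 5^16 by squaring (build up from 5^1; each line after the first costs one multiplication):

5^1 = 5
5^2 = (5^1)^2 = 5^2 = 25
5^4 = (5^2)^2 = 25^2 = 625
5^8 = (5^4)^2 = 625^2 = 390625
5^16 = (5^8)^2 = 390625^2 = 152587890625

Result: 152587890625
Multiplications needed: 4 (4 lines after 5^1)

5^16 = 152587890625. Using exponentiation by squaring, this requires 4 multiplications. The key idea: if the exponent is even, square the half-power; if odd, multiply by the base once.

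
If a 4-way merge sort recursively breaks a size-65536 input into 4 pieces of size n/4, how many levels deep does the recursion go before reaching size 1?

For divide and conquer with division factor 4:

Problem sizes at each level:
Level 0: 65536
Level 1: 16384
Level 2: 4096
Level 3: 1024
Level 4: 256
Level 5: 64
Level 6: 16
Level 7: 4
Level 8: 1

The root is level 0 and the size-1 base case is level 8 (the tree spans levels 0 through 8, i.e. 9 levels counting the root), so the depth is the number of divisions: log_4(65536) = 8

The recursion tree depth is log_4(65536) = 8. At each level, the problem size is divided by 4, so it takes 8 divisions to reduce to a base case of size 1. The algorithm makes 4 recursive calls at each level.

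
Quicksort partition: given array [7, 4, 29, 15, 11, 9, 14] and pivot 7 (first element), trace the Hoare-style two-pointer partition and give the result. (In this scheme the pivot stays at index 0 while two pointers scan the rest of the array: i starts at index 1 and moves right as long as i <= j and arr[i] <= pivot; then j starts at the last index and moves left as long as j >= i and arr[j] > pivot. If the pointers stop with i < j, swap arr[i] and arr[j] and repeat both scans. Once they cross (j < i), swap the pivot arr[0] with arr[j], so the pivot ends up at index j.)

Hoare-style two-pointer partition with pivot = 7:

Initial array: [7, 4, 29, 15, 11, 9, 14]

Pointers start at i = 1, j = 6.
i ends at 2, j ends at 1: the pointers have crossed (j < i), so scanning stops.

Swap pivot arr[0] with arr[1] to place pivot at position 1: [4, 7, 29, 15, 11, 9, 14]
Pivot position: 1

After partitioning with pivot 7, the array becomes [4, 7, 29, 15, 11, 9, 14]. The pivot is placed at index 1. All elements to the left of the pivot are <= 7, and all elements to the right are > 7.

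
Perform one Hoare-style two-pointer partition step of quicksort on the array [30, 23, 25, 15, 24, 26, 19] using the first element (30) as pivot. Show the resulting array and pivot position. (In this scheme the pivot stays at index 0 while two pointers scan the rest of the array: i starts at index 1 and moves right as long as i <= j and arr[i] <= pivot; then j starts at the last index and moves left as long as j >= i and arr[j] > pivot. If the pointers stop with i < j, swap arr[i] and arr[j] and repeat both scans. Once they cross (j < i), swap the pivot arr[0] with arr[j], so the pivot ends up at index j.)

Hoare-style two-pointer partition with pivot = 30:

Initial array: [30, 23, 25, 15, 24, 26, 19]

Pointers start at i = 1, j = 6.
i ends at 7, j ends at 6: the pointers have crossed (j < i), so scanning stops.

Swap pivot arr[0] with arr[6] to place pivot at position 6: [19, 23, 25, 15, 24, 26, 30]
Pivot position: 6

After partitioning with pivot 30, the array becomes [19, 23, 25, 15, 24, 26, 30]. The pivot is placed at index 6. All elements to the left of the pivot are <= 30, and all elements to the right are > 30.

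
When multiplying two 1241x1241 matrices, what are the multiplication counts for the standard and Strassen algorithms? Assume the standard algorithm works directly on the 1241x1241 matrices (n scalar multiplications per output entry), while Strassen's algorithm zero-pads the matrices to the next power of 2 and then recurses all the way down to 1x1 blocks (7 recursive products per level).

Matrix multiplication for 1241x1241 matrices:

Strassen's algorithm requires power-of-2 dimensions. Pad 1241x1241 to 2048x2048 (next power of 2).

Standard algorithm: 1241^3 = 1911240521 multiplications
Strassen's algorithm: 7^(log2(2048)) = 7^11 = 1977326743 multiplications
Difference: 1911240521 - 1977326743 = -66086222 (Strassen uses MORE here due to padding overhead — for small or just-over-power-of-2 n, padding can outweigh the per-level savings)

Standard: 1911240521 multiplications (1241^3). Strassen: 1977326743 multiplications (7^11, after padding to 2048x2048). Strassen reduces 8 recursive multiplications to 7 at each level.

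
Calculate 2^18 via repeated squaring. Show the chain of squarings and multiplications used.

Computing 2^18 by squaring (build up from 2^1; each line after the first costs one multiplication):

2^1 = 2
2^2 = (2^1)^2 = 2^2 = 4
2^4 = (2^2)^2 = 4^2 = 16
2^8 = (2^4)^2 = 16^2 = 256
2^9 = 2 * 2^8 = 2 * 256 = 512
2^18 = (2^9)^2 = 512^2 = 262144

Result: 262144
Multiplications needed: 5 (5 lines after 2^1)

2^18 = 262144. Using exponentiation by squaring, this requires 5 multiplications. The key idea: if the exponent is even, square the half-power; if odd, multiply by the base once.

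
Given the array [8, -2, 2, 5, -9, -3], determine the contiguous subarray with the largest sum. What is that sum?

Using Kadane's algorithm on [8, -2, 2, 5, -9, -3]:

Scanning through the array:
Position 1 (value -2): max_ending_here = 6, max_so_far = 8
Position 2 (value 2): max_ending_here = 8, max_so_far = 8
Position 3 (value 5): max_ending_here = 13, max_so_far = 13
Position 4 (value -9): max_ending_here = 4, max_so_far = 13
Position 5 (value -3): max_ending_here = 1, max_so_far = 13

Maximum subarray: [8, -2, 2, 5]
Maximum sum: 13

The maximum subarray is [8, -2, 2, 5] with sum 13. This subarray runs from index 0 to index 3.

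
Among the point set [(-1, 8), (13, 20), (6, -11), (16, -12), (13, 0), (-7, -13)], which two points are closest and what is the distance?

Computing all pairwise distances among 6 points:

d((-1, 8), (13, 20)) = 18.4391
d((-1, 8), (6, -11)) = 20.2485
d((-1, 8), (16, -12)) = 26.2488
d((-1, 8), (13, 0)) = 16.1245
d((-1, 8), (-7, -13)) = 21.8403
d((13, 20), (6, -11)) = 31.7805
d((13, 20), (16, -12)) = 32.1403
d((13, 20), (13, 0)) = 20.0
d((13, 20), (-7, -13)) = 38.5876
d((6, -11), (16, -12)) = 10.0499 <-- minimum
d((6, -11), (13, 0)) = 13.0384
d((6, -11), (-7, -13)) = 13.1529
d((16, -12), (13, 0)) = 12.3693
d((16, -12), (-7, -13)) = 23.0217
d((13, 0), (-7, -13)) = 23.8537

Closest pair: (6, -11) and (16, -12) with distance 10.0499

The closest pair is (6, -11) and (16, -12) with Euclidean distance 10.0499. For 6 points, brute-force pairwise comparison is shown above. For large n, the divide-and-conquer algorithm (sort by x, recurse on halves, check the dividing strip) achieves O(n log n).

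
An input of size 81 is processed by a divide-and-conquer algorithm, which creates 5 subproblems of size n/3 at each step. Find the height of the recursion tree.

For divide and conquer with division factor 3:

Problem sizes at each level:
Level 0: 81
Level 1: 27
Level 2: 9
Level 3: 3
Level 4: 1

The root is level 0 and the size-1 base case is level 4 (the tree spans levels 0 through 4, i.e. 5 levels counting the root), so the depth is the number of divisions: log_3(81) = 4

The recursion tree depth is log_3(81) = 4. At each level, the problem size is divided by 3, so it takes 4 divisions to reduce to a base case of size 1. The algorithm makes 5 recursive calls at each level.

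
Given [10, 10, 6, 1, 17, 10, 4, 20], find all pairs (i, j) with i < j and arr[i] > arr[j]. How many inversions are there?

Finding inversions in [10, 10, 6, 1, 17, 10, 4, 20]:

(0, 2): arr[0]=10 > arr[2]=6
(0, 3): arr[0]=10 > arr[3]=1
(0, 6): arr[0]=10 > arr[6]=4
(1, 2): arr[1]=10 > arr[2]=6
(1, 3): arr[1]=10 > arr[3]=1
(1, 6): arr[1]=10 > arr[6]=4
(2, 3): arr[2]=6 > arr[3]=1
(2, 6): arr[2]=6 > arr[6]=4
(4, 5): arr[4]=17 > arr[5]=10
(4, 6): arr[4]=17 > arr[6]=4
(5, 6): arr[5]=10 > arr[6]=4

Total inversions: 11

The array has 11 inversion(s): (0,2), (0,3), (0,6), (1,2), (1,3), (1,6), (2,3), (2,6), (4,5), (4,6), (5,6). Each pair (i,j) satisfies i < j and arr[i] > arr[j].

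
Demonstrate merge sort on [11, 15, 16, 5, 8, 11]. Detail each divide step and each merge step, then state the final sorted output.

Merge sort trace:

Split: [11, 15, 16, 5, 8, 11] -> [11, 15, 16] and [5, 8, 11]
  Split: [11, 15, 16] -> [11] and [15, 16]
    Split: [15, 16] -> [15] and [16]
    Merge: [15] + [16] -> [15, 16]
  Merge: [11] + [15, 16] -> [11, 15, 16]
  Split: [5, 8, 11] -> [5] and [8, 11]
    Split: [8, 11] -> [8] and [11]
    Merge: [8] + [11] -> [8, 11]
  Merge: [5] + [8, 11] -> [5, 8, 11]
Merge: [11, 15, 16] + [5, 8, 11] -> [5, 8, 11, 11, 15, 16]

Final sorted array: [5, 8, 11, 11, 15, 16]

The merge sort proceeds by recursively splitting the array and merging sorted halves.
After all merges, the sorted array is [5, 8, 11, 11, 15, 16].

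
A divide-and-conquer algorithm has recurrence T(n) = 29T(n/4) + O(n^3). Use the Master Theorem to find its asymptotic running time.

Master Theorem for T(n) = 29T(n/4) + O(n^3):

a = 29, b = 4, c = 3
log_b(a) = log_4(29) = 2.4290

Case 3: c = 3 > log_4(29) = 2.4290
T(n) = O(n^3) = O(n^3)

For T(n) = 29T(n/4) + O(n^3): log_4(29) = 2.4290. This is Case 3 of the Master Theorem (c > log_b(a), work dominated by root), giving O(n^3).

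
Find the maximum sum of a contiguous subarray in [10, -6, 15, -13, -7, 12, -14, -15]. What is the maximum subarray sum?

Using Kadane's algorithm on [10, -6, 15, -13, -7, 12, -14, -15]:

Scanning through the array:
Position 1 (value -6): max_ending_here = 4, max_so_far = 10
Position 2 (value 15): max_ending_here = 19, max_so_far = 19
Position 3 (value -13): max_ending_here = 6, max_so_far = 19
Position 4 (value -7): max_ending_here = -1, max_so_far = 19
Position 5 (value 12): max_ending_here = 12, max_so_far = 19
Position 6 (value -14): max_ending_here = -2, max_so_far = 19
Position 7 (value -15): max_ending_here = -15, max_so_far = 19

Maximum subarray: [10, -6, 15]
Maximum sum: 19

The maximum subarray is [10, -6, 15] with sum 19. This subarray runs from index 0 to index 2.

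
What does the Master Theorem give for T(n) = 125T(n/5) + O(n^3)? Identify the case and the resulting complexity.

Master Theorem for T(n) = 125T(n/5) + O(n^3):

a = 125, b = 5, c = 3
log_b(a) = log_5(125) = 3.0000

Case 2: c = 3 = log_5(125) = 3.0000
T(n) = O(n^3 log n) = O(n^3 log n)

For T(n) = 125T(n/5) + O(n^3): log_5(125) = 3.0000. This is Case 2 of the Master Theorem (c = log_b(a), equal work at all levels), giving O(n^3 log n).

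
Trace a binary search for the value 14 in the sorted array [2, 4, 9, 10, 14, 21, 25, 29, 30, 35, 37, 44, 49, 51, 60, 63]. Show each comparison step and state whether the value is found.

Binary search for 14 in [2, 4, 9, 10, 14, 21, 25, 29, 30, 35, 37, 44, 49, 51, 60, 63]:

lo=0, hi=15, mid=7, arr[mid]=29 -> 29 > 14, search left half
lo=0, hi=6, mid=3, arr[mid]=10 -> 10 < 14, search right half
lo=4, hi=6, mid=5, arr[mid]=21 -> 21 > 14, search left half
lo=4, hi=4, mid=4, arr[mid]=14 -> Found target at index 4!

Binary search finds 14 at index 4 after 4 comparisons. The search repeatedly halves the search space by comparing with the middle element.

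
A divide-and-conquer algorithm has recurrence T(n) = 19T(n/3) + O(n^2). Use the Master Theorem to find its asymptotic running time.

Master Theorem for T(n) = 19T(n/3) + O(n^2):

a = 19, b = 3, c = 2
log_b(a) = log_3(19) = 2.6801

Case 1: c = 2 < log_3(19) = 2.6801
T(n) = O(n^(log_3 19))

For T(n) = 19T(n/3) + O(n^2): log_3(19) = 2.6801. This is Case 1 of the Master Theorem (c < log_b(a), work dominated by leaves), giving O(n^(log_3 19)).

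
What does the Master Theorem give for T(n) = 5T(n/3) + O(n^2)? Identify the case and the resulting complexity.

Master Theorem for T(n) = 5T(n/3) + O(n^2):

a = 5, b = 3, c = 2
log_b(a) = log_3(5) = 1.4650

Case 3: c = 2 > log_3(5) = 1.4650
T(n) = O(n^2) = O(n^2)

For T(n) = 5T(n/3) + O(n^2): log_3(5) = 1.4650. This is Case 3 of the Master Theorem (c > log_b(a), work dominated by root), giving O(n^2).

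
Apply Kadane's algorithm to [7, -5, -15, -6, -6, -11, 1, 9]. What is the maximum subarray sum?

Using Kadane's algorithm on [7, -5, -15, -6, -6, -11, 1, 9]:

Scanning through the array:
Position 1 (value -5): max_ending_here = 2, max_so_far = 7
Position 2 (value -15): max_ending_here = -13, max_so_far = 7
Position 3 (value -6): max_ending_here = -6, max_so_far = 7
Position 4 (value -6): max_ending_here = -6, max_so_far = 7
Position 5 (value -11): max_ending_here = -11, max_so_far = 7
Position 6 (value 1): max_ending_here = 1, max_so_far = 7
Position 7 (value 9): max_ending_here = 10, max_so_far = 10

Maximum subarray: [1, 9]
Maximum sum: 10

The maximum subarray is [1, 9] with sum 10. This subarray runs from index 6 to index 7.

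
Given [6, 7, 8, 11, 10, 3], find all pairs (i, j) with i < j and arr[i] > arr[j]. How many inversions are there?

Finding inversions in [6, 7, 8, 11, 10, 3]:

(0, 5): arr[0]=6 > arr[5]=3
(1, 5): arr[1]=7 > arr[5]=3
(2, 5): arr[2]=8 > arr[5]=3
(3, 4): arr[3]=11 > arr[4]=10
(3, 5): arr[3]=11 > arr[5]=3
(4, 5): arr[4]=10 > arr[5]=3

Total inversions: 6

The array has 6 inversion(s): (0,5), (1,5), (2,5), (3,4), (3,5), (4,5). Each pair (i,j) satisfies i < j and arr[i] > arr[j].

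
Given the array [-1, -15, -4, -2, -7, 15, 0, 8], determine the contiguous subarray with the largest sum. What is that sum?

Using Kadane's algorithm on [-1, -15, -4, -2, -7, 15, 0, 8]:

Scanning through the array:
Position 1 (value -15): max_ending_here = -15, max_so_far = -1
Position 2 (value -4): max_ending_here = -4, max_so_far = -1
Position 3 (value -2): max_ending_here = -2, max_so_far = -1
Position 4 (value -7): max_ending_here = -7, max_so_far = -1
Position 5 (value 15): max_ending_here = 15, max_so_far = 15
Position 6 (value 0): max_ending_here = 15, max_so_far = 15
Position 7 (value 8): max_ending_here = 23, max_so_far = 23

Maximum subarray: [15, 0, 8]
Maximum sum: 23

The maximum subarray is [15, 0, 8] with sum 23. This subarray runs from index 5 to index 7.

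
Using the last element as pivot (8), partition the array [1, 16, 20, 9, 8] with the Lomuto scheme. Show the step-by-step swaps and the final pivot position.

Lomuto partition with pivot = 8:

Initial array: [1, 16, 20, 9, 8]

arr[0]=1 <= 8: swap with position 0, array becomes [1, 16, 20, 9, 8]
arr[1]=16 > 8: no swap
arr[2]=20 > 8: no swap
arr[3]=9 > 8: no swap

Place pivot at position 1: [1, 8, 20, 9, 16]
Pivot position: 1

After partitioning with pivot 8, the array becomes [1, 8, 20, 9, 16]. The pivot is placed at index 1. All elements to the left of the pivot are <= 8, and all elements to the right are > 8.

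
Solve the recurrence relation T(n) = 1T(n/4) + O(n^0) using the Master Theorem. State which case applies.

Master Theorem for T(n) = 1T(n/4) + O(n^0):

a = 1, b = 4, c = 0
log_b(a) = log_4(1) = 0.0000

Case 2: c = 0 = log_4(1) = 0.0000
T(n) = O(n^0 log n) = O(log n)

For T(n) = 1T(n/4) + O(n^0): log_4(1) = 0.0000. This is Case 2 of the Master Theorem (c = log_b(a), equal work at all levels), giving O(log n).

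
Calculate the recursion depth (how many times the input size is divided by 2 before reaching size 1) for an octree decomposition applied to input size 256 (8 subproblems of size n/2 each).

For divide and conquer with division factor 2:

Problem sizes at each level:
Level 0: 256
Level 1: 128
Level 2: 64
Level 3: 32
Level 4: 16
Level 5: 8
Level 6: 4
Level 7: 2
Level 8: 1

The root is level 0 and the size-1 base case is level 8 (the tree spans levels 0 through 8, i.e. 9 levels counting the root), so the depth is the number of divisions: log_2(256) = 8

The recursion tree depth is log_2(256) = 8. At each level, the problem size is divided by 2, so it takes 8 divisions to reduce to a base case of size 1. The algorithm makes 8 recursive calls at each level.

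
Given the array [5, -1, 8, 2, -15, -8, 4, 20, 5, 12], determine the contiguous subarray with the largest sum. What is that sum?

Using Kadane's algorithm on [5, -1, 8, 2, -15, -8, 4, 20, 5, 12]:

Scanning through the array:
Position 1 (value -1): max_ending_here = 4, max_so_far = 5
Position 2 (value 8): max_ending_here = 12, max_so_far = 12
Position 3 (value 2): max_ending_here = 14, max_so_far = 14
Position 4 (value -15): max_ending_here = -1, max_so_far = 14
Position 5 (value -8): max_ending_here = -8, max_so_far = 14
Position 6 (value 4): max_ending_here = 4, max_so_far = 14
Position 7 (value 20): max_ending_here = 24, max_so_far = 24
Position 8 (value 5): max_ending_here = 29, max_so_far = 29
Position 9 (value 12): max_ending_here = 41, max_so_far = 41

Maximum subarray: [4, 20, 5, 12]
Maximum sum: 41

The maximum subarray is [4, 20, 5, 12] with sum 41. This subarray runs from index 6 to index 9.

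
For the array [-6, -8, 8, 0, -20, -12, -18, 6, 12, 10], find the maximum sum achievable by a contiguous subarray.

Using Kadane's algorithm on [-6, -8, 8, 0, -20, -12, -18, 6, 12, 10]:

Scanning through the array:
Position 1 (value -8): max_ending_here = -8, max_so_far = -6
Position 2 (value 8): max_ending_here = 8, max_so_far = 8
Position 3 (value 0): max_ending_here = 8, max_so_far = 8
Position 4 (value -20): max_ending_here = -12, max_so_far = 8
Position 5 (value -12): max_ending_here = -12, max_so_far = 8
Position 6 (value -18): max_ending_here = -18, max_so_far = 8
Position 7 (value 6): max_ending_here = 6, max_so_far = 8
Position 8 (value 12): max_ending_here = 18, max_so_far = 18
Position 9 (value 10): max_ending_here = 28, max_so_far = 28

Maximum subarray: [6, 12, 10]
Maximum sum: 28

The maximum subarray is [6, 12, 10] with sum 28. This subarray runs from index 7 to index 9.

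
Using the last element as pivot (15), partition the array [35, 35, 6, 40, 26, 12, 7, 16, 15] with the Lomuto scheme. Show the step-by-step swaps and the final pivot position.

Lomuto partition with pivot = 15:

Initial array: [35, 35, 6, 40, 26, 12, 7, 16, 15]

arr[0]=35 > 15: no swap
arr[1]=35 > 15: no swap
arr[2]=6 <= 15: swap with position 0, array becomes [6, 35, 35, 40, 26, 12, 7, 16, 15]
arr[3]=40 > 15: no swap
arr[4]=26 > 15: no swap
arr[5]=12 <= 15: swap with position 1, array becomes [6, 12, 35, 40, 26, 35, 7, 16, 15]
arr[6]=7 <= 15: swap with position 2, array becomes [6, 12, 7, 40, 26, 35, 35, 16, 15]
arr[7]=16 > 15: no swap

Place pivot at position 3: [6, 12, 7, 15, 26, 35, 35, 16, 40]
Pivot position: 3

After partitioning with pivot 15, the array becomes [6, 12, 7, 15, 26, 35, 35, 16, 40]. The pivot is placed at index 3. All elements to the left of the pivot are <= 15, and all elements to the right are > 15.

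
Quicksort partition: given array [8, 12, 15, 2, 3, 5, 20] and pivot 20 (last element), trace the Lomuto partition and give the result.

Lomuto partition with pivot = 20:

Initial array: [8, 12, 15, 2, 3, 5, 20]

arr[0]=8 <= 20: swap with position 0, array becomes [8, 12, 15, 2, 3, 5, 20]
arr[1]=12 <= 20: swap with position 1, array becomes [8, 12, 15, 2, 3, 5, 20]
arr[2]=15 <= 20: swap with position 2, array becomes [8, 12, 15, 2, 3, 5, 20]
arr[3]=2 <= 20: swap with position 3, array becomes [8, 12, 15, 2, 3, 5, 20]
arr[4]=3 <= 20: swap with position 4, array becomes [8, 12, 15, 2, 3, 5, 20]
arr[5]=5 <= 20: swap with position 5, array becomes [8, 12, 15, 2, 3, 5, 20]

Place pivot at position 6: [8, 12, 15, 2, 3, 5, 20]
Pivot position: 6

After partitioning with pivot 20, the array becomes [8, 12, 15, 2, 3, 5, 20]. The pivot is placed at index 6. All elements to the left of the pivot are <= 20, and all elements to the right are > 20.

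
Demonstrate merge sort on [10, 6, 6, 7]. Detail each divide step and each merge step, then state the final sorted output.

Merge sort trace:

Split: [10, 6, 6, 7] -> [10, 6] and [6, 7]
  Split: [10, 6] -> [10] and [6]
  Merge: [10] + [6] -> [6, 10]
  Split: [6, 7] -> [6] and [7]
  Merge: [6] + [7] -> [6, 7]
Merge: [6, 10] + [6, 7] -> [6, 6, 7, 10]

Final sorted array: [6, 6, 7, 10]

The merge sort proceeds by recursively splitting the array and merging sorted halves.
After all merges, the sorted array is [6, 6, 7, 10].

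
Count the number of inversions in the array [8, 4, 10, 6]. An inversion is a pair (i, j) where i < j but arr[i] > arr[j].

Finding inversions in [8, 4, 10, 6]:

(0, 1): arr[0]=8 > arr[1]=4
(0, 3): arr[0]=8 > arr[3]=6
(2, 3): arr[2]=10 > arr[3]=6

Total inversions: 3

The array has 3 inversion(s): (0,1), (0,3), (2,3). Each pair (i,j) satisfies i < j and arr[i] > arr[j].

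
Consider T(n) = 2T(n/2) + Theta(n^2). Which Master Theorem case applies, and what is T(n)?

Master Theorem for T(n) = 2T(n/2) + O(n^2):

a = 2, b = 2, c = 2
log_b(a) = log_2(2) = 1.0000

Case 3: c = 2 > log_2(2) = 1.0000
T(n) = O(n^2) = O(n^2)

For T(n) = 2T(n/2) + O(n^2): log_2(2) = 1.0000. This is Case 3 of the Master Theorem (c > log_b(a), work dominated by root), giving O(n^2).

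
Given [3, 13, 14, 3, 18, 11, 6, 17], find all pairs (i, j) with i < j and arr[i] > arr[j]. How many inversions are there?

Finding inversions in [3, 13, 14, 3, 18, 11, 6, 17]:

(1, 3): arr[1]=13 > arr[3]=3
(1, 5): arr[1]=13 > arr[5]=11
(1, 6): arr[1]=13 > arr[6]=6
(2, 3): arr[2]=14 > arr[3]=3
(2, 5): arr[2]=14 > arr[5]=11
(2, 6): arr[2]=14 > arr[6]=6
(4, 5): arr[4]=18 > arr[5]=11
(4, 6): arr[4]=18 > arr[6]=6
(4, 7): arr[4]=18 > arr[7]=17
(5, 6): arr[5]=11 > arr[6]=6

Total inversions: 10

The array has 10 inversion(s): (1,3), (1,5), (1,6), (2,3), (2,5), (2,6), (4,5), (4,6), (4,7), (5,6). Each pair (i,j) satisfies i < j and arr[i] > arr[j].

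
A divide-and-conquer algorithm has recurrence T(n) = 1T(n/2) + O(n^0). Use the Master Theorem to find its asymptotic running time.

Master Theorem for T(n) = 1T(n/2) + O(n^0):

a = 1, b = 2, c = 0
log_b(a) = log_2(1) = 0.0000

Case 2: c = 0 = log_2(1) = 0.0000
T(n) = O(n^0 log n) = O(log n)

For T(n) = 1T(n/2) + O(n^0): log_2(1) = 0.0000. This is Case 2 of the Master Theorem (c = log_b(a), equal work at all levels), giving O(log n).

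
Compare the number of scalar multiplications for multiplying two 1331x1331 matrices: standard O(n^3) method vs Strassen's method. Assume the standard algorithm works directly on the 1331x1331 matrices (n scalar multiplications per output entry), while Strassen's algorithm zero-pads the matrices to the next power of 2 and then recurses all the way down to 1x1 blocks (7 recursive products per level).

Matrix multiplication for 1331x1331 matrices:

Strassen's algorithm requires power-of-2 dimensions. Pad 1331x1331 to 2048x2048 (next power of 2).

Standard algorithm: 1331^3 = 2357947691 multiplications
Strassen's algorithm: 7^(log2(2048)) = 7^11 = 1977326743 multiplications
Savings: 2357947691 - 1977326743 = 380620948 multiplications

Standard: 2357947691 multiplications (1331^3). Strassen: 1977326743 multiplications (7^11, after padding to 2048x2048). Strassen reduces 8 recursive multiplications to 7 at each level.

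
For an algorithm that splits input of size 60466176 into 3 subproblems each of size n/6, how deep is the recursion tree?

For divide and conquer with division factor 6:

Problem sizes at each level:
Level 0: 60466176
Level 1: 10077696
Level 2: 1679616
Level 3: 279936
Level 4: 46656
Level 5: 7776
Level 6: 1296
Level 7: 216
Level 8: 36
Level 9: 6
Level 10: 1

The root is level 0 and the size-1 base case is level 10 (the tree spans levels 0 through 10, i.e. 11 levels counting the root), so the depth is the number of divisions: log_6(60466176) = 10

The recursion tree depth is log_6(60466176) = 10. At each level, the problem size is divided by 6, so it takes 10 divisions to reduce to a base case of size 1. The algorithm makes 3 recursive calls at each level.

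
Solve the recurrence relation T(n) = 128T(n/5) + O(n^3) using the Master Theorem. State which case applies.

Master Theorem for T(n) = 128T(n/5) + O(n^3):

a = 128, b = 5, c = 3
log_b(a) = log_5(128) = 3.0147

Case 1: c = 3 < log_5(128) = 3.0147
T(n) = O(n^(log_5 128))

For T(n) = 128T(n/5) + O(n^3): log_5(128) = 3.0147. This is Case 1 of the Master Theorem (c < log_b(a), work dominated by leaves), giving O(n^(log_5 128)).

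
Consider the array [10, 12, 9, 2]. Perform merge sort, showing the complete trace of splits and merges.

Merge sort trace:

Split: [10, 12, 9, 2] -> [10, 12] and [9, 2]
  Split: [10, 12] -> [10] and [12]
  Merge: [10] + [12] -> [10, 12]
  Split: [9, 2] -> [9] and [2]
  Merge: [9] + [2] -> [2, 9]
Merge: [10, 12] + [2, 9] -> [2, 9, 10, 12]

Final sorted array: [2, 9, 10, 12]

The merge sort proceeds by recursively splitting the array and merging sorted halves.
After all merges, the sorted array is [2, 9, 10, 12].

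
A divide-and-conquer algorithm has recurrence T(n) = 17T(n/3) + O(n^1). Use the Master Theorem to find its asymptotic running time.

Master Theorem for T(n) = 17T(n/3) + O(n^1):

a = 17, b = 3, c = 1
log_b(a) = log_3(17) = 2.5789

Case 1: c = 1 < log_3(17) = 2.5789
T(n) = O(n^(log_3 17))

For T(n) = 17T(n/3) + O(n^1): log_3(17) = 2.5789. This is Case 1 of the Master Theorem (c < log_b(a), work dominated by leaves), giving O(n^(log_3 17)).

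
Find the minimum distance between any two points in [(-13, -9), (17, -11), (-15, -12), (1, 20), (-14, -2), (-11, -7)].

Computing all pairwise distances among 6 points:

d((-13, -9), (17, -11)) = 30.0666
d((-13, -9), (-15, -12)) = 3.6056
d((-13, -9), (1, 20)) = 32.2025
d((-13, -9), (-14, -2)) = 7.0711
d((-13, -9), (-11, -7)) = 2.8284 <-- minimum
d((17, -11), (-15, -12)) = 32.0156
d((17, -11), (1, 20)) = 34.8855
d((17, -11), (-14, -2)) = 32.28
d((17, -11), (-11, -7)) = 28.2843
d((-15, -12), (1, 20)) = 35.7771
d((-15, -12), (-14, -2)) = 10.0499
d((-15, -12), (-11, -7)) = 6.4031
d((1, 20), (-14, -2)) = 26.6271
d((1, 20), (-11, -7)) = 29.5466
d((-14, -2), (-11, -7)) = 5.831

Closest pair: (-13, -9) and (-11, -7) with distance 2.8284

The closest pair is (-13, -9) and (-11, -7) with Euclidean distance 2.8284. For 6 points, brute-force pairwise comparison is shown above. For large n, the divide-and-conquer algorithm (sort by x, recurse on halves, check the dividing strip) achieves O(n log n).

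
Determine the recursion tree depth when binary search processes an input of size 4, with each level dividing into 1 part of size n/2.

For divide and conquer with division factor 2:

Problem sizes at each level:
Level 0: 4
Level 1: 2
Level 2: 1

The root is level 0 and the size-1 base case is level 2 (the tree spans levels 0 through 2, i.e. 3 levels counting the root), so the depth is the number of divisions: log_2(4) = 2

The recursion tree depth is log_2(4) = 2. At each level, the problem size is divided by 2, so it takes 2 divisions to reduce to a base case of size 1. The algorithm makes 1 recursive call at each level.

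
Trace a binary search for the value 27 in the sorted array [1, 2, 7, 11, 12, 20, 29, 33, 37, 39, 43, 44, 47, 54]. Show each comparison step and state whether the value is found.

Binary search for 27 in [1, 2, 7, 11, 12, 20, 29, 33, 37, 39, 43, 44, 47, 54]:

lo=0, hi=13, mid=6, arr[mid]=29 -> 29 > 27, search left half
lo=0, hi=5, mid=2, arr[mid]=7 -> 7 < 27, search right half
lo=3, hi=5, mid=4, arr[mid]=12 -> 12 < 27, search right half
lo=5, hi=5, mid=5, arr[mid]=20 -> 20 < 27, search right half
lo=6 > hi=5, target 27 not found

Binary search determines that 27 is not in the array after 4 comparisons. The search space was exhausted without finding the target.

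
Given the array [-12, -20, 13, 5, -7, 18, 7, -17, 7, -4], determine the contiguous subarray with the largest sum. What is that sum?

Using Kadane's algorithm on [-12, -20, 13, 5, -7, 18, 7, -17, 7, -4]:

Scanning through the array:
Position 1 (value -20): max_ending_here = -20, max_so_far = -12
Position 2 (value 13): max_ending_here = 13, max_so_far = 13
Position 3 (value 5): max_ending_here = 18, max_so_far = 18
Position 4 (value -7): max_ending_here = 11, max_so_far = 18
Position 5 (value 18): max_ending_here = 29, max_so_far = 29
Position 6 (value 7): max_ending_here = 36, max_so_far = 36
Position 7 (value -17): max_ending_here = 19, max_so_far = 36
Position 8 (value 7): max_ending_here = 26, max_so_far = 36
Position 9 (value -4): max_ending_here = 22, max_so_far = 36

Maximum subarray: [13, 5, -7, 18, 7]
Maximum sum: 36

The maximum subarray is [13, 5, -7, 18, 7] with sum 36. This subarray runs from index 2 to index 6.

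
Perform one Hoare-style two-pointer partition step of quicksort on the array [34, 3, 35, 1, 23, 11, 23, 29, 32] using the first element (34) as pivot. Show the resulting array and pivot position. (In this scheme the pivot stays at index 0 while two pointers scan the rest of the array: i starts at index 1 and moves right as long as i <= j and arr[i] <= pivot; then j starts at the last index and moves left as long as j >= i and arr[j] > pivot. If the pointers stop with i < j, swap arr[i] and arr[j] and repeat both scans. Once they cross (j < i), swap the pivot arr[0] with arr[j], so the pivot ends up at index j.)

Hoare-style two-pointer partition with pivot = 34:

Initial array: [34, 3, 35, 1, 23, 11, 23, 29, 32]

Pointers start at i = 1, j = 8.
i stops at index 2 (arr[2]=35 > 34), j stops at index 8 (arr[8]=32 <= 34): swap arr[2] and arr[8], array becomes [34, 3, 32, 1, 23, 11, 23, 29, 35]
i ends at 8, j ends at 7: the pointers have crossed (j < i), so scanning stops.

Swap pivot arr[0] with arr[7] to place pivot at position 7: [29, 3, 32, 1, 23, 11, 23, 34, 35]
Pivot position: 7

After partitioning with pivot 34, the array becomes [29, 3, 32, 1, 23, 11, 23, 34, 35]. The pivot is placed at index 7. All elements to the left of the pivot are <= 34, and all elements to the right are > 34.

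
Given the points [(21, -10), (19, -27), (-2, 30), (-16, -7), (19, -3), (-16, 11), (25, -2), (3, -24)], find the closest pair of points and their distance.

Computing all pairwise distances among 8 points:

d((21, -10), (19, -27)) = 17.1172
d((21, -10), (-2, 30)) = 46.1411
d((21, -10), (-16, -7)) = 37.1214
d((21, -10), (19, -3)) = 7.2801
d((21, -10), (-16, 11)) = 42.5441
d((21, -10), (25, -2)) = 8.9443
d((21, -10), (3, -24)) = 22.8035
d((19, -27), (-2, 30)) = 60.7454
d((19, -27), (-16, -7)) = 40.3113
d((19, -27), (19, -3)) = 24.0
d((19, -27), (-16, 11)) = 51.6624
d((19, -27), (25, -2)) = 25.7099
d((19, -27), (3, -24)) = 16.2788
d((-2, 30), (-16, -7)) = 39.5601
d((-2, 30), (19, -3)) = 39.1152
d((-2, 30), (-16, 11)) = 23.6008
d((-2, 30), (25, -2)) = 41.8688
d((-2, 30), (3, -24)) = 54.231
d((-16, -7), (19, -3)) = 35.2278
d((-16, -7), (-16, 11)) = 18.0
d((-16, -7), (25, -2)) = 41.3038
d((-16, -7), (3, -24)) = 25.4951
d((19, -3), (-16, 11)) = 37.6962
d((19, -3), (25, -2)) = 6.0828 <-- minimum
d((19, -3), (3, -24)) = 26.4008
d((-16, 11), (25, -2)) = 43.0116
d((-16, 11), (3, -24)) = 39.8246
d((25, -2), (3, -24)) = 31.1127

Closest pair: (19, -3) and (25, -2) with distance 6.0828

The closest pair is (19, -3) and (25, -2) with Euclidean distance 6.0828. For 8 points, brute-force pairwise comparison is shown above. For large n, the divide-and-conquer algorithm (sort by x, recurse on halves, check the dividing strip) achieves O(n log n).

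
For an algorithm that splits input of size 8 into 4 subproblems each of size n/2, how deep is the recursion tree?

For divide and conquer with division factor 2:

Problem sizes at each level:
Level 0: 8
Level 1: 4
Level 2: 2
Level 3: 1

The root is level 0 and the size-1 base case is level 3 (the tree spans levels 0 through 3, i.e. 4 levels counting the root), so the depth is the number of divisions: log_2(8) = 3

The recursion tree depth is log_2(8) = 3. At each level, the problem size is divided by 2, so it takes 3 divisions to reduce to a base case of size 1. The algorithm makes 4 recursive calls at each level.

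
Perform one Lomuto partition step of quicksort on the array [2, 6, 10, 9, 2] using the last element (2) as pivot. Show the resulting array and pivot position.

Lomuto partition with pivot = 2:

Initial array: [2, 6, 10, 9, 2]

arr[0]=2 <= 2: swap with position 0, array becomes [2, 6, 10, 9, 2]
arr[1]=6 > 2: no swap
arr[2]=10 > 2: no swap
arr[3]=9 > 2: no swap

Place pivot at position 1: [2, 2, 10, 9, 6]
Pivot position: 1

After partitioning with pivot 2, the array becomes [2, 2, 10, 9, 6]. The pivot is placed at index 1. All elements to the left of the pivot are <= 2, and all elements to the right are > 2.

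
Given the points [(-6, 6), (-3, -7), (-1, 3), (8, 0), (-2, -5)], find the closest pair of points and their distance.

Computing all pairwise distances among 5 points:

d((-6, 6), (-3, -7)) = 13.3417
d((-6, 6), (-1, 3)) = 5.831
d((-6, 6), (8, 0)) = 15.2315
d((-6, 6), (-2, -5)) = 11.7047
d((-3, -7), (-1, 3)) = 10.198
d((-3, -7), (8, 0)) = 13.0384
d((-3, -7), (-2, -5)) = 2.2361 <-- minimum
d((-1, 3), (8, 0)) = 9.4868
d((-1, 3), (-2, -5)) = 8.0623
d((8, 0), (-2, -5)) = 11.1803

Closest pair: (-3, -7) and (-2, -5) with distance 2.2361

The closest pair is (-3, -7) and (-2, -5) with Euclidean distance 2.2361. For 5 points, brute-force pairwise comparison is shown above. For large n, the divide-and-conquer algorithm (sort by x, recurse on halves, check the dividing strip) achieves O(n log n).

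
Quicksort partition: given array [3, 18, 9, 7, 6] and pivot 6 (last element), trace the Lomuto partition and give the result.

Lomuto partition with pivot = 6:

Initial array: [3, 18, 9, 7, 6]

arr[0]=3 <= 6: swap with position 0, array becomes [3, 18, 9, 7, 6]
arr[1]=18 > 6: no swap
arr[2]=9 > 6: no swap
arr[3]=7 > 6: no swap

Place pivot at position 1: [3, 6, 9, 7, 18]
Pivot position: 1

After partitioning with pivot 6, the array becomes [3, 6, 9, 7, 18]. The pivot is placed at index 1. All elements to the left of the pivot are <= 6, and all elements to the right are > 6.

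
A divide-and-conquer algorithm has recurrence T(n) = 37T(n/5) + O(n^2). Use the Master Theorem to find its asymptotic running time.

Master Theorem for T(n) = 37T(n/5) + O(n^2):

a = 37, b = 5, c = 2
log_b(a) = log_5(37) = 2.2436

Case 1: c = 2 < log_5(37) = 2.2436
T(n) = O(n^(log_5 37))

For T(n) = 37T(n/5) + O(n^2): log_5(37) = 2.2436. This is Case 1 of the Master Theorem (c < log_b(a), work dominated by leaves), giving O(n^(log_5 37)).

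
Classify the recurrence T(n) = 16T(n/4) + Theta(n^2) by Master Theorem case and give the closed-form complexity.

Master Theorem for T(n) = 16T(n/4) + O(n^2):

a = 16, b = 4, c = 2
log_b(a) = log_4(16) = 2.0000

Case 2: c = 2 = log_4(16) = 2.0000
T(n) = O(n^2 log n) = O(n^2 log n)

For T(n) = 16T(n/4) + O(n^2): log_4(16) = 2.0000. This is Case 2 of the Master Theorem (c = log_b(a), equal work at all levels), giving O(n^2 log n).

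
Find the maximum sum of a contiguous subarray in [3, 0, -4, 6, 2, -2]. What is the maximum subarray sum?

Using Kadane's algorithm on [3, 0, -4, 6, 2, -2]:

Scanning through the array:
Position 1 (value 0): max_ending_here = 3, max_so_far = 3
Position 2 (value -4): max_ending_here = -1, max_so_far = 3
Position 3 (value 6): max_ending_here = 6, max_so_far = 6
Position 4 (value 2): max_ending_here = 8, max_so_far = 8
Position 5 (value -2): max_ending_here = 6, max_so_far = 8

Maximum subarray: [6, 2]
Maximum sum: 8

The maximum subarray is [6, 2] with sum 8. This subarray runs from index 3 to index 4.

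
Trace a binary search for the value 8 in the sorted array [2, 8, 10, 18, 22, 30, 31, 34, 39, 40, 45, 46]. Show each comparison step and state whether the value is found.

Binary search for 8 in [2, 8, 10, 18, 22, 30, 31, 34, 39, 40, 45, 46]:

lo=0, hi=11, mid=5, arr[mid]=30 -> 30 > 8, search left half
lo=0, hi=4, mid=2, arr[mid]=10 -> 10 > 8, search left half
lo=0, hi=1, mid=0, arr[mid]=2 -> 2 < 8, search right half
lo=1, hi=1, mid=1, arr[mid]=8 -> Found target at index 1!

Binary search finds 8 at index 1 after 4 comparisons. The search repeatedly halves the search space by comparing with the middle element.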